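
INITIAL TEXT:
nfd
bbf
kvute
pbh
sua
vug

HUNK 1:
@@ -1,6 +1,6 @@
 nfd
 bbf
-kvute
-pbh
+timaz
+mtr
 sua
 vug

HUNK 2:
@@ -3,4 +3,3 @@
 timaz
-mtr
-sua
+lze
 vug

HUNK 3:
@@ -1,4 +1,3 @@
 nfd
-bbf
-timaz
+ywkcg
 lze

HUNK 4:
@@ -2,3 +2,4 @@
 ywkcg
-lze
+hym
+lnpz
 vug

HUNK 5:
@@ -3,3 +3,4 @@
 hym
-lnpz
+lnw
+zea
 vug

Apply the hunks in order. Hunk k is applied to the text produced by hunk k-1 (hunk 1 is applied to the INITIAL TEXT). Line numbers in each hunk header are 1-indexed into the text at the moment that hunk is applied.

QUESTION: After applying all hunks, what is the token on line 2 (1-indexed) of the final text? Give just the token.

Hunk 1: at line 1 remove [kvute,pbh] add [timaz,mtr] -> 6 lines: nfd bbf timaz mtr sua vug
Hunk 2: at line 3 remove [mtr,sua] add [lze] -> 5 lines: nfd bbf timaz lze vug
Hunk 3: at line 1 remove [bbf,timaz] add [ywkcg] -> 4 lines: nfd ywkcg lze vug
Hunk 4: at line 2 remove [lze] add [hym,lnpz] -> 5 lines: nfd ywkcg hym lnpz vug
Hunk 5: at line 3 remove [lnpz] add [lnw,zea] -> 6 lines: nfd ywkcg hym lnw zea vug
Final line 2: ywkcg

Answer: ywkcg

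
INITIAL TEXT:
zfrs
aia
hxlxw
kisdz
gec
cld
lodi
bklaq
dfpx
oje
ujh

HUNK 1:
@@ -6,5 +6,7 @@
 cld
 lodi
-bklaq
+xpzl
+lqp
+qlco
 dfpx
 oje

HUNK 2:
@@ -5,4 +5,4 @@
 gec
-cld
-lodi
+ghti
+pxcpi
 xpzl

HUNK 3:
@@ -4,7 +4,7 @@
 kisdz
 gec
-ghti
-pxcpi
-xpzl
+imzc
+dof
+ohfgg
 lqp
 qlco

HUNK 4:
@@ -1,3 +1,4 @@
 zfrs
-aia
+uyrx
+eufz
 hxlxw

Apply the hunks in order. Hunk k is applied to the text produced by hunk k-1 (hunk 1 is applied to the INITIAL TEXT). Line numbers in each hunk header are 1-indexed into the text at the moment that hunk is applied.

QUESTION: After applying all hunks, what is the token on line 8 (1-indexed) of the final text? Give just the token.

Answer: dof

Derivation:
Hunk 1: at line 6 remove [bklaq] add [xpzl,lqp,qlco] -> 13 lines: zfrs aia hxlxw kisdz gec cld lodi xpzl lqp qlco dfpx oje ujh
Hunk 2: at line 5 remove [cld,lodi] add [ghti,pxcpi] -> 13 lines: zfrs aia hxlxw kisdz gec ghti pxcpi xpzl lqp qlco dfpx oje ujh
Hunk 3: at line 4 remove [ghti,pxcpi,xpzl] add [imzc,dof,ohfgg] -> 13 lines: zfrs aia hxlxw kisdz gec imzc dof ohfgg lqp qlco dfpx oje ujh
Hunk 4: at line 1 remove [aia] add [uyrx,eufz] -> 14 lines: zfrs uyrx eufz hxlxw kisdz gec imzc dof ohfgg lqp qlco dfpx oje ujh
Final line 8: dof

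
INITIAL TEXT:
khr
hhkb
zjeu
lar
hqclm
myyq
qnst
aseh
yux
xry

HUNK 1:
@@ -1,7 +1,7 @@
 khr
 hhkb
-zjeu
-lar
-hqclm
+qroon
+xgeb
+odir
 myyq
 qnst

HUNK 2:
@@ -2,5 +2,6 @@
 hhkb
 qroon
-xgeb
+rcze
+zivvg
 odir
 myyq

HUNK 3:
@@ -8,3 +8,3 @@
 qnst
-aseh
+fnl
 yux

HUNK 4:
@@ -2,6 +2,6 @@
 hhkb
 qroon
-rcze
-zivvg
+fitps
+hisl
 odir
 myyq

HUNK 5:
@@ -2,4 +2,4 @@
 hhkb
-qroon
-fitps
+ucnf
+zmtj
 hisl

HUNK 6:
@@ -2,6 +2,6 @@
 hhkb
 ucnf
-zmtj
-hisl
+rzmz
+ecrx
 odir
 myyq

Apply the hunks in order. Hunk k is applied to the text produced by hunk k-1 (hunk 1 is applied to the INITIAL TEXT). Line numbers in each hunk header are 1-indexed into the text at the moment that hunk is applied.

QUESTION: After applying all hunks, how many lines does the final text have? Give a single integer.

Hunk 1: at line 1 remove [zjeu,lar,hqclm] add [qroon,xgeb,odir] -> 10 lines: khr hhkb qroon xgeb odir myyq qnst aseh yux xry
Hunk 2: at line 2 remove [xgeb] add [rcze,zivvg] -> 11 lines: khr hhkb qroon rcze zivvg odir myyq qnst aseh yux xry
Hunk 3: at line 8 remove [aseh] add [fnl] -> 11 lines: khr hhkb qroon rcze zivvg odir myyq qnst fnl yux xry
Hunk 4: at line 2 remove [rcze,zivvg] add [fitps,hisl] -> 11 lines: khr hhkb qroon fitps hisl odir myyq qnst fnl yux xry
Hunk 5: at line 2 remove [qroon,fitps] add [ucnf,zmtj] -> 11 lines: khr hhkb ucnf zmtj hisl odir myyq qnst fnl yux xry
Hunk 6: at line 2 remove [zmtj,hisl] add [rzmz,ecrx] -> 11 lines: khr hhkb ucnf rzmz ecrx odir myyq qnst fnl yux xry
Final line count: 11

Answer: 11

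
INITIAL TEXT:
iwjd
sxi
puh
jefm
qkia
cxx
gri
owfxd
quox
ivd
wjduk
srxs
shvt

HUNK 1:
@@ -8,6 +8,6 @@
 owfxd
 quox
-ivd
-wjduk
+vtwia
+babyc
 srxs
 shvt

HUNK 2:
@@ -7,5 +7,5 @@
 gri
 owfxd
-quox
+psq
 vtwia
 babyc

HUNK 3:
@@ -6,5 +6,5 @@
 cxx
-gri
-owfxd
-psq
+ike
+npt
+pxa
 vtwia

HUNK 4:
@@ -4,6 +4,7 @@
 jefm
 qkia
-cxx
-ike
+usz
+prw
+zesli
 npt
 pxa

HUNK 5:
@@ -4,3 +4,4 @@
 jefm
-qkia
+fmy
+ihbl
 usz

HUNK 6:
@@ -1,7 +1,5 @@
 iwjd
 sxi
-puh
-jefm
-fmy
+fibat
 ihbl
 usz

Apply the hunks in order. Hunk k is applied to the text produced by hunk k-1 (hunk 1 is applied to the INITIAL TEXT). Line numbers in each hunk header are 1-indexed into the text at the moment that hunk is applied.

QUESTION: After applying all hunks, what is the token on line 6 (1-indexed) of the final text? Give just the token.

Answer: prw

Derivation:
Hunk 1: at line 8 remove [ivd,wjduk] add [vtwia,babyc] -> 13 lines: iwjd sxi puh jefm qkia cxx gri owfxd quox vtwia babyc srxs shvt
Hunk 2: at line 7 remove [quox] add [psq] -> 13 lines: iwjd sxi puh jefm qkia cxx gri owfxd psq vtwia babyc srxs shvt
Hunk 3: at line 6 remove [gri,owfxd,psq] add [ike,npt,pxa] -> 13 lines: iwjd sxi puh jefm qkia cxx ike npt pxa vtwia babyc srxs shvt
Hunk 4: at line 4 remove [cxx,ike] add [usz,prw,zesli] -> 14 lines: iwjd sxi puh jefm qkia usz prw zesli npt pxa vtwia babyc srxs shvt
Hunk 5: at line 4 remove [qkia] add [fmy,ihbl] -> 15 lines: iwjd sxi puh jefm fmy ihbl usz prw zesli npt pxa vtwia babyc srxs shvt
Hunk 6: at line 1 remove [puh,jefm,fmy] add [fibat] -> 13 lines: iwjd sxi fibat ihbl usz prw zesli npt pxa vtwia babyc srxs shvt
Final line 6: prw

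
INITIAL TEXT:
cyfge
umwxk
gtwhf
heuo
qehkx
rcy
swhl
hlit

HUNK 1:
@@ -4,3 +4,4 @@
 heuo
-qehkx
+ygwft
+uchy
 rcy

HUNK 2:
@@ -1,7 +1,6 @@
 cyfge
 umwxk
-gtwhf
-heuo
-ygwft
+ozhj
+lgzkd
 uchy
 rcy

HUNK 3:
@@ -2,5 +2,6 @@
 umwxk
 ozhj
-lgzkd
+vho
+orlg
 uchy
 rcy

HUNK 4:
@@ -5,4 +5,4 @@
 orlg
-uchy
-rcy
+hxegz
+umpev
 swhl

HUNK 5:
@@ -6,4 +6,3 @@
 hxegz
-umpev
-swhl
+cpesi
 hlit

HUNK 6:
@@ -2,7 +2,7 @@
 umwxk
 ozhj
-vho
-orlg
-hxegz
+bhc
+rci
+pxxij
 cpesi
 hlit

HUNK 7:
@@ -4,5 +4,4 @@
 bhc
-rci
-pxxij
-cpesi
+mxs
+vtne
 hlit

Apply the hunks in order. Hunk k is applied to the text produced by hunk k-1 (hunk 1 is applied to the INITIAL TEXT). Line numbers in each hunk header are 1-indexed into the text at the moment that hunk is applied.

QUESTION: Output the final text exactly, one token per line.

Answer: cyfge
umwxk
ozhj
bhc
mxs
vtne
hlit

Derivation:
Hunk 1: at line 4 remove [qehkx] add [ygwft,uchy] -> 9 lines: cyfge umwxk gtwhf heuo ygwft uchy rcy swhl hlit
Hunk 2: at line 1 remove [gtwhf,heuo,ygwft] add [ozhj,lgzkd] -> 8 lines: cyfge umwxk ozhj lgzkd uchy rcy swhl hlit
Hunk 3: at line 2 remove [lgzkd] add [vho,orlg] -> 9 lines: cyfge umwxk ozhj vho orlg uchy rcy swhl hlit
Hunk 4: at line 5 remove [uchy,rcy] add [hxegz,umpev] -> 9 lines: cyfge umwxk ozhj vho orlg hxegz umpev swhl hlit
Hunk 5: at line 6 remove [umpev,swhl] add [cpesi] -> 8 lines: cyfge umwxk ozhj vho orlg hxegz cpesi hlit
Hunk 6: at line 2 remove [vho,orlg,hxegz] add [bhc,rci,pxxij] -> 8 lines: cyfge umwxk ozhj bhc rci pxxij cpesi hlit
Hunk 7: at line 4 remove [rci,pxxij,cpesi] add [mxs,vtne] -> 7 lines: cyfge umwxk ozhj bhc mxs vtne hlit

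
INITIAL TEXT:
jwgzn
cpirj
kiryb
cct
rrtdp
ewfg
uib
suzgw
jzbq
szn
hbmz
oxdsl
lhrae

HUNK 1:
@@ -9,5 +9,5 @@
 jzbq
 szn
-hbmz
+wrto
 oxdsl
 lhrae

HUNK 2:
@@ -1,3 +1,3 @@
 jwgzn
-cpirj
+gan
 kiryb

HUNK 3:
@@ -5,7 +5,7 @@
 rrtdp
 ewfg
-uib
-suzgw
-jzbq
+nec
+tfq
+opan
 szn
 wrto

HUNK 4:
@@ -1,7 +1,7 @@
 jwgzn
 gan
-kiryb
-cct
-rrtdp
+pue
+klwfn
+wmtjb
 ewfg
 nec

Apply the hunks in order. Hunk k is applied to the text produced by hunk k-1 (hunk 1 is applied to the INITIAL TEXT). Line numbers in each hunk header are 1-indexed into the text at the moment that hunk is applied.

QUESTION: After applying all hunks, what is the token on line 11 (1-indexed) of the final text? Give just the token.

Answer: wrto

Derivation:
Hunk 1: at line 9 remove [hbmz] add [wrto] -> 13 lines: jwgzn cpirj kiryb cct rrtdp ewfg uib suzgw jzbq szn wrto oxdsl lhrae
Hunk 2: at line 1 remove [cpirj] add [gan] -> 13 lines: jwgzn gan kiryb cct rrtdp ewfg uib suzgw jzbq szn wrto oxdsl lhrae
Hunk 3: at line 5 remove [uib,suzgw,jzbq] add [nec,tfq,opan] -> 13 lines: jwgzn gan kiryb cct rrtdp ewfg nec tfq opan szn wrto oxdsl lhrae
Hunk 4: at line 1 remove [kiryb,cct,rrtdp] add [pue,klwfn,wmtjb] -> 13 lines: jwgzn gan pue klwfn wmtjb ewfg nec tfq opan szn wrto oxdsl lhrae
Final line 11: wrto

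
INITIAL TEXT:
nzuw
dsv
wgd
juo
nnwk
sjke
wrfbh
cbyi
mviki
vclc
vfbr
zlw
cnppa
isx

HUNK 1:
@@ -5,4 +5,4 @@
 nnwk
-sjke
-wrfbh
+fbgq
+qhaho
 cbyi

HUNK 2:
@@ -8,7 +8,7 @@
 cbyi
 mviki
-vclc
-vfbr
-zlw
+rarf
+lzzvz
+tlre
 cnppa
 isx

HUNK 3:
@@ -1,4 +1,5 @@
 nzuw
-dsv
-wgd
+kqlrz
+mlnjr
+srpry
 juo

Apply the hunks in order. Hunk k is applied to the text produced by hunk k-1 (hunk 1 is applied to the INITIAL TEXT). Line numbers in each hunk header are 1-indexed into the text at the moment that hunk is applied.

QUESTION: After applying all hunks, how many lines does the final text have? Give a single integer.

Answer: 15

Derivation:
Hunk 1: at line 5 remove [sjke,wrfbh] add [fbgq,qhaho] -> 14 lines: nzuw dsv wgd juo nnwk fbgq qhaho cbyi mviki vclc vfbr zlw cnppa isx
Hunk 2: at line 8 remove [vclc,vfbr,zlw] add [rarf,lzzvz,tlre] -> 14 lines: nzuw dsv wgd juo nnwk fbgq qhaho cbyi mviki rarf lzzvz tlre cnppa isx
Hunk 3: at line 1 remove [dsv,wgd] add [kqlrz,mlnjr,srpry] -> 15 lines: nzuw kqlrz mlnjr srpry juo nnwk fbgq qhaho cbyi mviki rarf lzzvz tlre cnppa isx
Final line count: 15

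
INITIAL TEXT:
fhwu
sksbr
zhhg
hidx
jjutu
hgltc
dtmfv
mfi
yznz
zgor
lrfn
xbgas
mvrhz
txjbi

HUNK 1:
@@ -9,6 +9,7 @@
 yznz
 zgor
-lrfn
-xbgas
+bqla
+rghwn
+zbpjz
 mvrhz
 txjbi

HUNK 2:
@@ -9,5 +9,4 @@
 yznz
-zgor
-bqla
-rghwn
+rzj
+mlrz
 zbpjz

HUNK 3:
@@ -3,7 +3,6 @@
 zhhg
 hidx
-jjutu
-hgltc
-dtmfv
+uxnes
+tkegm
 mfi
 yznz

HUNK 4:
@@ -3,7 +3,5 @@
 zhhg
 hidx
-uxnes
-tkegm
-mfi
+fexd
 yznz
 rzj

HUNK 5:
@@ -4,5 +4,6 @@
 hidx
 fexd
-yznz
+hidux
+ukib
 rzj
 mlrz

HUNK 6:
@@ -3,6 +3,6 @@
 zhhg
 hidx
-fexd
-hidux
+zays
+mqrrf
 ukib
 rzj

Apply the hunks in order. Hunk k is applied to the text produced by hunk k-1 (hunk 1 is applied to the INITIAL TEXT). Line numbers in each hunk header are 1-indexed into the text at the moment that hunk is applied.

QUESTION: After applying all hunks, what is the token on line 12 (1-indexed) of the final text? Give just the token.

Hunk 1: at line 9 remove [lrfn,xbgas] add [bqla,rghwn,zbpjz] -> 15 lines: fhwu sksbr zhhg hidx jjutu hgltc dtmfv mfi yznz zgor bqla rghwn zbpjz mvrhz txjbi
Hunk 2: at line 9 remove [zgor,bqla,rghwn] add [rzj,mlrz] -> 14 lines: fhwu sksbr zhhg hidx jjutu hgltc dtmfv mfi yznz rzj mlrz zbpjz mvrhz txjbi
Hunk 3: at line 3 remove [jjutu,hgltc,dtmfv] add [uxnes,tkegm] -> 13 lines: fhwu sksbr zhhg hidx uxnes tkegm mfi yznz rzj mlrz zbpjz mvrhz txjbi
Hunk 4: at line 3 remove [uxnes,tkegm,mfi] add [fexd] -> 11 lines: fhwu sksbr zhhg hidx fexd yznz rzj mlrz zbpjz mvrhz txjbi
Hunk 5: at line 4 remove [yznz] add [hidux,ukib] -> 12 lines: fhwu sksbr zhhg hidx fexd hidux ukib rzj mlrz zbpjz mvrhz txjbi
Hunk 6: at line 3 remove [fexd,hidux] add [zays,mqrrf] -> 12 lines: fhwu sksbr zhhg hidx zays mqrrf ukib rzj mlrz zbpjz mvrhz txjbi
Final line 12: txjbi

Answer: txjbi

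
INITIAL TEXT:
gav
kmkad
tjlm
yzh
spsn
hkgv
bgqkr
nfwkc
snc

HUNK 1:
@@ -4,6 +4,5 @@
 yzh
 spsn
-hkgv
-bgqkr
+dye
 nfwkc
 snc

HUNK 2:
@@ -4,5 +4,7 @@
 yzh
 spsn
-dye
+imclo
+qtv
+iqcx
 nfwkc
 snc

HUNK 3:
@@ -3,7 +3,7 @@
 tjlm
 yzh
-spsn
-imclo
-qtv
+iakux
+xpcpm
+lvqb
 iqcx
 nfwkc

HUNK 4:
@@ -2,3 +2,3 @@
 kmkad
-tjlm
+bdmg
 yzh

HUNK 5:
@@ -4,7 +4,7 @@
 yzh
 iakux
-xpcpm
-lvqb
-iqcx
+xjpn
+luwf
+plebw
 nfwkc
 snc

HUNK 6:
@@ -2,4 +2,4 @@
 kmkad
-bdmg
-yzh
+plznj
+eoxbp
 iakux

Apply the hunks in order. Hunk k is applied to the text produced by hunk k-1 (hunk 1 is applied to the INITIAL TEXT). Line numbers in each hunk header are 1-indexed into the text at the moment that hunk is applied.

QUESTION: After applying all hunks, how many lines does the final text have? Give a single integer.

Answer: 10

Derivation:
Hunk 1: at line 4 remove [hkgv,bgqkr] add [dye] -> 8 lines: gav kmkad tjlm yzh spsn dye nfwkc snc
Hunk 2: at line 4 remove [dye] add [imclo,qtv,iqcx] -> 10 lines: gav kmkad tjlm yzh spsn imclo qtv iqcx nfwkc snc
Hunk 3: at line 3 remove [spsn,imclo,qtv] add [iakux,xpcpm,lvqb] -> 10 lines: gav kmkad tjlm yzh iakux xpcpm lvqb iqcx nfwkc snc
Hunk 4: at line 2 remove [tjlm] add [bdmg] -> 10 lines: gav kmkad bdmg yzh iakux xpcpm lvqb iqcx nfwkc snc
Hunk 5: at line 4 remove [xpcpm,lvqb,iqcx] add [xjpn,luwf,plebw] -> 10 lines: gav kmkad bdmg yzh iakux xjpn luwf plebw nfwkc snc
Hunk 6: at line 2 remove [bdmg,yzh] add [plznj,eoxbp] -> 10 lines: gav kmkad plznj eoxbp iakux xjpn luwf plebw nfwkc snc
Final line count: 10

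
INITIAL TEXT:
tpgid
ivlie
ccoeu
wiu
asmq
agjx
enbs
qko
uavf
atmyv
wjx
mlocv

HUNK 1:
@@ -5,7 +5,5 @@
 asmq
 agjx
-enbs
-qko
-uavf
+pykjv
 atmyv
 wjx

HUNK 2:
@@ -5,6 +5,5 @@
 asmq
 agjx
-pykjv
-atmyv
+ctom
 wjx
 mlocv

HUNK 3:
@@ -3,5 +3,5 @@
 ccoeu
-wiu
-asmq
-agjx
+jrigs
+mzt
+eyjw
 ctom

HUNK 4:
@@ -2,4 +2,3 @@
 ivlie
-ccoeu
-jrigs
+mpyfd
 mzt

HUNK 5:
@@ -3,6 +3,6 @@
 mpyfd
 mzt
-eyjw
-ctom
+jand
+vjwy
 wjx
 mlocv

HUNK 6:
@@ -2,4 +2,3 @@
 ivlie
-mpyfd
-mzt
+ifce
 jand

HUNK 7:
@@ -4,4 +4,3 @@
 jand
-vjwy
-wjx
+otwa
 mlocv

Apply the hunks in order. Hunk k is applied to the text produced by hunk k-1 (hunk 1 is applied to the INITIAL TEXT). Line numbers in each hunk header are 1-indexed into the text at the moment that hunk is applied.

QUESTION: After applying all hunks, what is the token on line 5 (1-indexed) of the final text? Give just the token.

Answer: otwa

Derivation:
Hunk 1: at line 5 remove [enbs,qko,uavf] add [pykjv] -> 10 lines: tpgid ivlie ccoeu wiu asmq agjx pykjv atmyv wjx mlocv
Hunk 2: at line 5 remove [pykjv,atmyv] add [ctom] -> 9 lines: tpgid ivlie ccoeu wiu asmq agjx ctom wjx mlocv
Hunk 3: at line 3 remove [wiu,asmq,agjx] add [jrigs,mzt,eyjw] -> 9 lines: tpgid ivlie ccoeu jrigs mzt eyjw ctom wjx mlocv
Hunk 4: at line 2 remove [ccoeu,jrigs] add [mpyfd] -> 8 lines: tpgid ivlie mpyfd mzt eyjw ctom wjx mlocv
Hunk 5: at line 3 remove [eyjw,ctom] add [jand,vjwy] -> 8 lines: tpgid ivlie mpyfd mzt jand vjwy wjx mlocv
Hunk 6: at line 2 remove [mpyfd,mzt] add [ifce] -> 7 lines: tpgid ivlie ifce jand vjwy wjx mlocv
Hunk 7: at line 4 remove [vjwy,wjx] add [otwa] -> 6 lines: tpgid ivlie ifce jand otwa mlocv
Final line 5: otwa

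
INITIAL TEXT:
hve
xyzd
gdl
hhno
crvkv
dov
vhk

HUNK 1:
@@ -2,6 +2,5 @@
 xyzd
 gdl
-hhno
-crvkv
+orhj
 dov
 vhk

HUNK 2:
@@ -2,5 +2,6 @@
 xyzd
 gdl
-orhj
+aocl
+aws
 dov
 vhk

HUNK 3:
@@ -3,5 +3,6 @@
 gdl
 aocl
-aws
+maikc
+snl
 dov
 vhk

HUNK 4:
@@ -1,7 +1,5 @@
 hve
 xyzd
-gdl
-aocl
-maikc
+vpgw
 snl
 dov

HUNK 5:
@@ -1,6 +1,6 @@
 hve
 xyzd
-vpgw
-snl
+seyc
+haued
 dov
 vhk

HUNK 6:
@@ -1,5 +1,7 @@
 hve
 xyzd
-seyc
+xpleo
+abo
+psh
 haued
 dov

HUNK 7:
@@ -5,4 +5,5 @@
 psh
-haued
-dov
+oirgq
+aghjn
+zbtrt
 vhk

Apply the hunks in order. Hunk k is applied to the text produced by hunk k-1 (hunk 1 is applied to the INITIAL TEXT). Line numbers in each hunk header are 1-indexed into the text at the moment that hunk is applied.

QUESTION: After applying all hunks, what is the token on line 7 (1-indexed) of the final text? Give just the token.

Answer: aghjn

Derivation:
Hunk 1: at line 2 remove [hhno,crvkv] add [orhj] -> 6 lines: hve xyzd gdl orhj dov vhk
Hunk 2: at line 2 remove [orhj] add [aocl,aws] -> 7 lines: hve xyzd gdl aocl aws dov vhk
Hunk 3: at line 3 remove [aws] add [maikc,snl] -> 8 lines: hve xyzd gdl aocl maikc snl dov vhk
Hunk 4: at line 1 remove [gdl,aocl,maikc] add [vpgw] -> 6 lines: hve xyzd vpgw snl dov vhk
Hunk 5: at line 1 remove [vpgw,snl] add [seyc,haued] -> 6 lines: hve xyzd seyc haued dov vhk
Hunk 6: at line 1 remove [seyc] add [xpleo,abo,psh] -> 8 lines: hve xyzd xpleo abo psh haued dov vhk
Hunk 7: at line 5 remove [haued,dov] add [oirgq,aghjn,zbtrt] -> 9 lines: hve xyzd xpleo abo psh oirgq aghjn zbtrt vhk
Final line 7: aghjn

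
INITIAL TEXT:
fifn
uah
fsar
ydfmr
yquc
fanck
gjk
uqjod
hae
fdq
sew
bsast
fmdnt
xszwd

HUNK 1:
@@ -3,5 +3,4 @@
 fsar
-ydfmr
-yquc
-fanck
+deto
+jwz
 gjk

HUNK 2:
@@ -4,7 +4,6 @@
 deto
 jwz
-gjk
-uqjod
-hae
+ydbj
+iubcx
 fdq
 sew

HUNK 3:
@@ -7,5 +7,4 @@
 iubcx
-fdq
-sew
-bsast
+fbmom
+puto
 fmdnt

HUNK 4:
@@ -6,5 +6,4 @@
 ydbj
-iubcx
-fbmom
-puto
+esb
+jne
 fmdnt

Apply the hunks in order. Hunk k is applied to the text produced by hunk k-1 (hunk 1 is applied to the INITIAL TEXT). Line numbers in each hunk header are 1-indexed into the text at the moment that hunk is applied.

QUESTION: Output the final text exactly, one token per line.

Answer: fifn
uah
fsar
deto
jwz
ydbj
esb
jne
fmdnt
xszwd

Derivation:
Hunk 1: at line 3 remove [ydfmr,yquc,fanck] add [deto,jwz] -> 13 lines: fifn uah fsar deto jwz gjk uqjod hae fdq sew bsast fmdnt xszwd
Hunk 2: at line 4 remove [gjk,uqjod,hae] add [ydbj,iubcx] -> 12 lines: fifn uah fsar deto jwz ydbj iubcx fdq sew bsast fmdnt xszwd
Hunk 3: at line 7 remove [fdq,sew,bsast] add [fbmom,puto] -> 11 lines: fifn uah fsar deto jwz ydbj iubcx fbmom puto fmdnt xszwd
Hunk 4: at line 6 remove [iubcx,fbmom,puto] add [esb,jne] -> 10 lines: fifn uah fsar deto jwz ydbj esb jne fmdnt xszwd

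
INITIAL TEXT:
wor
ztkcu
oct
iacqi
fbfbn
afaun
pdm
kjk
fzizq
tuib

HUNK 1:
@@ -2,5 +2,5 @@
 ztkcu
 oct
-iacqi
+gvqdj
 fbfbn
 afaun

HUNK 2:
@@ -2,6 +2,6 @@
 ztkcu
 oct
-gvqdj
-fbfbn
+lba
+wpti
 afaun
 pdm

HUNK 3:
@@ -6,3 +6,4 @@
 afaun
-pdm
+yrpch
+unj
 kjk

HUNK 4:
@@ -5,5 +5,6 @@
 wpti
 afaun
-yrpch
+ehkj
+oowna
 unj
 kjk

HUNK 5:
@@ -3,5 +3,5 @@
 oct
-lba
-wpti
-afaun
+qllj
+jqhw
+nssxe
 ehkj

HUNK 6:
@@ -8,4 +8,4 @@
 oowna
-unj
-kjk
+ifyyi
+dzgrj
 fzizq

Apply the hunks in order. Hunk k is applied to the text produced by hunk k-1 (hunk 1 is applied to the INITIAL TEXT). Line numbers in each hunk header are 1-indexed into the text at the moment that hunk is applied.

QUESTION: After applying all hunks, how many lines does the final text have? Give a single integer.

Answer: 12

Derivation:
Hunk 1: at line 2 remove [iacqi] add [gvqdj] -> 10 lines: wor ztkcu oct gvqdj fbfbn afaun pdm kjk fzizq tuib
Hunk 2: at line 2 remove [gvqdj,fbfbn] add [lba,wpti] -> 10 lines: wor ztkcu oct lba wpti afaun pdm kjk fzizq tuib
Hunk 3: at line 6 remove [pdm] add [yrpch,unj] -> 11 lines: wor ztkcu oct lba wpti afaun yrpch unj kjk fzizq tuib
Hunk 4: at line 5 remove [yrpch] add [ehkj,oowna] -> 12 lines: wor ztkcu oct lba wpti afaun ehkj oowna unj kjk fzizq tuib
Hunk 5: at line 3 remove [lba,wpti,afaun] add [qllj,jqhw,nssxe] -> 12 lines: wor ztkcu oct qllj jqhw nssxe ehkj oowna unj kjk fzizq tuib
Hunk 6: at line 8 remove [unj,kjk] add [ifyyi,dzgrj] -> 12 lines: wor ztkcu oct qllj jqhw nssxe ehkj oowna ifyyi dzgrj fzizq tuib
Final line count: 12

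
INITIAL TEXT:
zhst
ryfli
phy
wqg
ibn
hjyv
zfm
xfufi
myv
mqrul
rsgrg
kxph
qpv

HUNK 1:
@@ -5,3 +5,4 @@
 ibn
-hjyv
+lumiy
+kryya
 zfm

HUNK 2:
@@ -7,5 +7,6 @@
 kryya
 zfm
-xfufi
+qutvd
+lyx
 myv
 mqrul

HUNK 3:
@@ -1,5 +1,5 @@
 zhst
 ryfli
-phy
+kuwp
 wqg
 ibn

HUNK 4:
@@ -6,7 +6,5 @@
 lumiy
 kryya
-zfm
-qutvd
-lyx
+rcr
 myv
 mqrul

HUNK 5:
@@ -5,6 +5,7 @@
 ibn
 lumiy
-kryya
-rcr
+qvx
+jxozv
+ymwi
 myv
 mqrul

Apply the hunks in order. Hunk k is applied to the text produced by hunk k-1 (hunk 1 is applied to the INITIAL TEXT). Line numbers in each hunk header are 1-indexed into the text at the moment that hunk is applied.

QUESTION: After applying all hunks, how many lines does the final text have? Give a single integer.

Hunk 1: at line 5 remove [hjyv] add [lumiy,kryya] -> 14 lines: zhst ryfli phy wqg ibn lumiy kryya zfm xfufi myv mqrul rsgrg kxph qpv
Hunk 2: at line 7 remove [xfufi] add [qutvd,lyx] -> 15 lines: zhst ryfli phy wqg ibn lumiy kryya zfm qutvd lyx myv mqrul rsgrg kxph qpv
Hunk 3: at line 1 remove [phy] add [kuwp] -> 15 lines: zhst ryfli kuwp wqg ibn lumiy kryya zfm qutvd lyx myv mqrul rsgrg kxph qpv
Hunk 4: at line 6 remove [zfm,qutvd,lyx] add [rcr] -> 13 lines: zhst ryfli kuwp wqg ibn lumiy kryya rcr myv mqrul rsgrg kxph qpv
Hunk 5: at line 5 remove [kryya,rcr] add [qvx,jxozv,ymwi] -> 14 lines: zhst ryfli kuwp wqg ibn lumiy qvx jxozv ymwi myv mqrul rsgrg kxph qpv
Final line count: 14

Answer: 14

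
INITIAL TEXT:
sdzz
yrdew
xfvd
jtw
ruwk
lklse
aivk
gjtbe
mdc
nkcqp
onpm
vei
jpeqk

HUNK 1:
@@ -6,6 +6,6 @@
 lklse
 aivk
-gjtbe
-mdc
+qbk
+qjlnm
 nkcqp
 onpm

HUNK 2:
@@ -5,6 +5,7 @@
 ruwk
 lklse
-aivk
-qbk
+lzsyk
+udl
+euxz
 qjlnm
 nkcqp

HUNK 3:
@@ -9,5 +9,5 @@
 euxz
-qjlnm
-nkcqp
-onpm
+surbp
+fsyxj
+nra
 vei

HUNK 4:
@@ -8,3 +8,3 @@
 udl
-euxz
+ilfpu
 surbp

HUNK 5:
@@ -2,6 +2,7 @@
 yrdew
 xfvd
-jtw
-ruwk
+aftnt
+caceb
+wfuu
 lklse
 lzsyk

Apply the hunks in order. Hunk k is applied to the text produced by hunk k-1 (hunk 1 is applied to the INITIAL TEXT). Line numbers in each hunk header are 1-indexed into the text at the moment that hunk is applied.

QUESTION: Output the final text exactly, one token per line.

Hunk 1: at line 6 remove [gjtbe,mdc] add [qbk,qjlnm] -> 13 lines: sdzz yrdew xfvd jtw ruwk lklse aivk qbk qjlnm nkcqp onpm vei jpeqk
Hunk 2: at line 5 remove [aivk,qbk] add [lzsyk,udl,euxz] -> 14 lines: sdzz yrdew xfvd jtw ruwk lklse lzsyk udl euxz qjlnm nkcqp onpm vei jpeqk
Hunk 3: at line 9 remove [qjlnm,nkcqp,onpm] add [surbp,fsyxj,nra] -> 14 lines: sdzz yrdew xfvd jtw ruwk lklse lzsyk udl euxz surbp fsyxj nra vei jpeqk
Hunk 4: at line 8 remove [euxz] add [ilfpu] -> 14 lines: sdzz yrdew xfvd jtw ruwk lklse lzsyk udl ilfpu surbp fsyxj nra vei jpeqk
Hunk 5: at line 2 remove [jtw,ruwk] add [aftnt,caceb,wfuu] -> 15 lines: sdzz yrdew xfvd aftnt caceb wfuu lklse lzsyk udl ilfpu surbp fsyxj nra vei jpeqk

Answer: sdzz
yrdew
xfvd
aftnt
caceb
wfuu
lklse
lzsyk
udl
ilfpu
surbp
fsyxj
nra
vei
jpeqk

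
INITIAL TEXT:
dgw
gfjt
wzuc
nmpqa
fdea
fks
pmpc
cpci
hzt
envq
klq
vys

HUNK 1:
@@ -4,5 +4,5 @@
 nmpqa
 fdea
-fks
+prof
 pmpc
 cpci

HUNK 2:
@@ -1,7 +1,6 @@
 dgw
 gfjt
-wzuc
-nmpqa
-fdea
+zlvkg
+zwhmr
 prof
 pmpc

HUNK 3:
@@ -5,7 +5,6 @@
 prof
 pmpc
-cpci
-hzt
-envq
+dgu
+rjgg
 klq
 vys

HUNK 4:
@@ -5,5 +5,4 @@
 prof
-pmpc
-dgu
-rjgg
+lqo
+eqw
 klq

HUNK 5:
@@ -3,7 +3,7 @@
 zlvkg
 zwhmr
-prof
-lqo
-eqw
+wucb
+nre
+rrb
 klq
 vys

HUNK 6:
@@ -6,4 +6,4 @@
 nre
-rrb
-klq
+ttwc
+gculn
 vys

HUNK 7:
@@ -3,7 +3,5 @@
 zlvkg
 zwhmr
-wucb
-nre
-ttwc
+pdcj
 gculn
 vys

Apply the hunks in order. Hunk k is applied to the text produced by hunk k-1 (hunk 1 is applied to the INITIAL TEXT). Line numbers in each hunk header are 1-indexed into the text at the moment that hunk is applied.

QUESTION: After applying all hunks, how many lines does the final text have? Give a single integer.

Answer: 7

Derivation:
Hunk 1: at line 4 remove [fks] add [prof] -> 12 lines: dgw gfjt wzuc nmpqa fdea prof pmpc cpci hzt envq klq vys
Hunk 2: at line 1 remove [wzuc,nmpqa,fdea] add [zlvkg,zwhmr] -> 11 lines: dgw gfjt zlvkg zwhmr prof pmpc cpci hzt envq klq vys
Hunk 3: at line 5 remove [cpci,hzt,envq] add [dgu,rjgg] -> 10 lines: dgw gfjt zlvkg zwhmr prof pmpc dgu rjgg klq vys
Hunk 4: at line 5 remove [pmpc,dgu,rjgg] add [lqo,eqw] -> 9 lines: dgw gfjt zlvkg zwhmr prof lqo eqw klq vys
Hunk 5: at line 3 remove [prof,lqo,eqw] add [wucb,nre,rrb] -> 9 lines: dgw gfjt zlvkg zwhmr wucb nre rrb klq vys
Hunk 6: at line 6 remove [rrb,klq] add [ttwc,gculn] -> 9 lines: dgw gfjt zlvkg zwhmr wucb nre ttwc gculn vys
Hunk 7: at line 3 remove [wucb,nre,ttwc] add [pdcj] -> 7 lines: dgw gfjt zlvkg zwhmr pdcj gculn vys
Final line count: 7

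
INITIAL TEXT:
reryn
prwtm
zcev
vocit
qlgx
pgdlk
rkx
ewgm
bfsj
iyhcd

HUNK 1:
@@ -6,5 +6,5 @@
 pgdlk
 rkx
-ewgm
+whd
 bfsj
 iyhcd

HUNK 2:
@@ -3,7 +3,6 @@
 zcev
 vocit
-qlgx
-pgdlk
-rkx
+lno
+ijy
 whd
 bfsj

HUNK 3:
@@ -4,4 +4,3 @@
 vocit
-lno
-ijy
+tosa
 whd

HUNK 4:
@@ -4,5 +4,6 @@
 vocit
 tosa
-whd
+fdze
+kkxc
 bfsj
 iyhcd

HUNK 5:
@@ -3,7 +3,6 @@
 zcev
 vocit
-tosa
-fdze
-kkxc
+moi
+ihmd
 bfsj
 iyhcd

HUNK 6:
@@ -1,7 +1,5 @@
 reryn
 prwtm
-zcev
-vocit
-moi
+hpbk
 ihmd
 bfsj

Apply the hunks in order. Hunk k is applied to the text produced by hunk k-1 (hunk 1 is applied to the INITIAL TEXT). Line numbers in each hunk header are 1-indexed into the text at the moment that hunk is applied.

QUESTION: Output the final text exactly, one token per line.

Hunk 1: at line 6 remove [ewgm] add [whd] -> 10 lines: reryn prwtm zcev vocit qlgx pgdlk rkx whd bfsj iyhcd
Hunk 2: at line 3 remove [qlgx,pgdlk,rkx] add [lno,ijy] -> 9 lines: reryn prwtm zcev vocit lno ijy whd bfsj iyhcd
Hunk 3: at line 4 remove [lno,ijy] add [tosa] -> 8 lines: reryn prwtm zcev vocit tosa whd bfsj iyhcd
Hunk 4: at line 4 remove [whd] add [fdze,kkxc] -> 9 lines: reryn prwtm zcev vocit tosa fdze kkxc bfsj iyhcd
Hunk 5: at line 3 remove [tosa,fdze,kkxc] add [moi,ihmd] -> 8 lines: reryn prwtm zcev vocit moi ihmd bfsj iyhcd
Hunk 6: at line 1 remove [zcev,vocit,moi] add [hpbk] -> 6 lines: reryn prwtm hpbk ihmd bfsj iyhcd

Answer: reryn
prwtm
hpbk
ihmd
bfsj
iyhcd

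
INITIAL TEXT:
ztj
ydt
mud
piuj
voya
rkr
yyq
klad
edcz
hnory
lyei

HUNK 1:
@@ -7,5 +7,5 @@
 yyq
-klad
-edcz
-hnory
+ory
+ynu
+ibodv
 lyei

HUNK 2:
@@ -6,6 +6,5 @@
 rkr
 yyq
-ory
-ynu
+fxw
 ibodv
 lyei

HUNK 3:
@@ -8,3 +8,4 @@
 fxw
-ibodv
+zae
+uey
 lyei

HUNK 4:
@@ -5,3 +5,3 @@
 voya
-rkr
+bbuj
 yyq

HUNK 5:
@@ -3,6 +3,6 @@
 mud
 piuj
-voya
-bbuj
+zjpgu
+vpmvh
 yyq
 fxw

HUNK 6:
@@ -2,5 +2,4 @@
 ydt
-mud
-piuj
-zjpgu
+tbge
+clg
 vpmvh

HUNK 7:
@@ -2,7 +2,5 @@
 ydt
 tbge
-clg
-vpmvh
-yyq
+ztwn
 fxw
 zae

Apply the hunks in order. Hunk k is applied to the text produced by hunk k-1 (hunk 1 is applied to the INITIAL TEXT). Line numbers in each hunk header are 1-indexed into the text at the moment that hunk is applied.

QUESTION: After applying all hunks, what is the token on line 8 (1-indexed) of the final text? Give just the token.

Hunk 1: at line 7 remove [klad,edcz,hnory] add [ory,ynu,ibodv] -> 11 lines: ztj ydt mud piuj voya rkr yyq ory ynu ibodv lyei
Hunk 2: at line 6 remove [ory,ynu] add [fxw] -> 10 lines: ztj ydt mud piuj voya rkr yyq fxw ibodv lyei
Hunk 3: at line 8 remove [ibodv] add [zae,uey] -> 11 lines: ztj ydt mud piuj voya rkr yyq fxw zae uey lyei
Hunk 4: at line 5 remove [rkr] add [bbuj] -> 11 lines: ztj ydt mud piuj voya bbuj yyq fxw zae uey lyei
Hunk 5: at line 3 remove [voya,bbuj] add [zjpgu,vpmvh] -> 11 lines: ztj ydt mud piuj zjpgu vpmvh yyq fxw zae uey lyei
Hunk 6: at line 2 remove [mud,piuj,zjpgu] add [tbge,clg] -> 10 lines: ztj ydt tbge clg vpmvh yyq fxw zae uey lyei
Hunk 7: at line 2 remove [clg,vpmvh,yyq] add [ztwn] -> 8 lines: ztj ydt tbge ztwn fxw zae uey lyei
Final line 8: lyei

Answer: lyei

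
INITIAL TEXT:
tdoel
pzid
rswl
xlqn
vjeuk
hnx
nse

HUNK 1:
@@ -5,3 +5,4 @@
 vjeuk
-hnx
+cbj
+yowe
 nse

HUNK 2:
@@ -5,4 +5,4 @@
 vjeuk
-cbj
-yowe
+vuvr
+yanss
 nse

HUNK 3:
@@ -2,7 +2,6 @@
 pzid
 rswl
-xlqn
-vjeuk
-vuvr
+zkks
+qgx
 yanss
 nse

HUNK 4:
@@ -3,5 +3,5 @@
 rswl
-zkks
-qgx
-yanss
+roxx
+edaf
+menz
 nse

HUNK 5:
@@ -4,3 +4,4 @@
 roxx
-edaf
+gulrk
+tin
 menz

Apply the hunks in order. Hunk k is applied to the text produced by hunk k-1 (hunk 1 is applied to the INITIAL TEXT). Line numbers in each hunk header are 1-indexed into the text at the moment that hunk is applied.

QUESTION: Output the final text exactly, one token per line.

Hunk 1: at line 5 remove [hnx] add [cbj,yowe] -> 8 lines: tdoel pzid rswl xlqn vjeuk cbj yowe nse
Hunk 2: at line 5 remove [cbj,yowe] add [vuvr,yanss] -> 8 lines: tdoel pzid rswl xlqn vjeuk vuvr yanss nse
Hunk 3: at line 2 remove [xlqn,vjeuk,vuvr] add [zkks,qgx] -> 7 lines: tdoel pzid rswl zkks qgx yanss nse
Hunk 4: at line 3 remove [zkks,qgx,yanss] add [roxx,edaf,menz] -> 7 lines: tdoel pzid rswl roxx edaf menz nse
Hunk 5: at line 4 remove [edaf] add [gulrk,tin] -> 8 lines: tdoel pzid rswl roxx gulrk tin menz nse

Answer: tdoel
pzid
rswl
roxx
gulrk
tin
menz
nse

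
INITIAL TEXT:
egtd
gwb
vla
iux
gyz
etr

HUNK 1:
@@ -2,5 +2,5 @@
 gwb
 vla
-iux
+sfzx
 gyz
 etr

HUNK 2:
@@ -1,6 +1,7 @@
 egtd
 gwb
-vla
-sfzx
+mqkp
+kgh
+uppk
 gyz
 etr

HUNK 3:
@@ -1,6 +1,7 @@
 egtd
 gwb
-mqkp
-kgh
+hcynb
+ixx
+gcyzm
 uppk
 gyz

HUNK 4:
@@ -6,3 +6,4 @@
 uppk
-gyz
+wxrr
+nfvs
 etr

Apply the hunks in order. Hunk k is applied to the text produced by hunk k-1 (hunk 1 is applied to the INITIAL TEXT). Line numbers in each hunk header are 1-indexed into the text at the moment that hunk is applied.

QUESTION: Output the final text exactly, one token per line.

Answer: egtd
gwb
hcynb
ixx
gcyzm
uppk
wxrr
nfvs
etr

Derivation:
Hunk 1: at line 2 remove [iux] add [sfzx] -> 6 lines: egtd gwb vla sfzx gyz etr
Hunk 2: at line 1 remove [vla,sfzx] add [mqkp,kgh,uppk] -> 7 lines: egtd gwb mqkp kgh uppk gyz etr
Hunk 3: at line 1 remove [mqkp,kgh] add [hcynb,ixx,gcyzm] -> 8 lines: egtd gwb hcynb ixx gcyzm uppk gyz etr
Hunk 4: at line 6 remove [gyz] add [wxrr,nfvs] -> 9 lines: egtd gwb hcynb ixx gcyzm uppk wxrr nfvs etr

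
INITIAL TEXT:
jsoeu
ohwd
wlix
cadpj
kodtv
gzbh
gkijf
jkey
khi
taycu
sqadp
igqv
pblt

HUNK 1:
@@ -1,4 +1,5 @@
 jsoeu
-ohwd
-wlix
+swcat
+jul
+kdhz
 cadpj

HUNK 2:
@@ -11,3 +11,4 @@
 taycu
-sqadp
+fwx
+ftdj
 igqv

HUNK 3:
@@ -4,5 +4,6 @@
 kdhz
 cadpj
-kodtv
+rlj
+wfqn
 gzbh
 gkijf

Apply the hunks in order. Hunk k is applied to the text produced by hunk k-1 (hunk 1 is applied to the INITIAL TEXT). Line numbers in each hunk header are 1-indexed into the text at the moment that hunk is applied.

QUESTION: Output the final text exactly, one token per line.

Hunk 1: at line 1 remove [ohwd,wlix] add [swcat,jul,kdhz] -> 14 lines: jsoeu swcat jul kdhz cadpj kodtv gzbh gkijf jkey khi taycu sqadp igqv pblt
Hunk 2: at line 11 remove [sqadp] add [fwx,ftdj] -> 15 lines: jsoeu swcat jul kdhz cadpj kodtv gzbh gkijf jkey khi taycu fwx ftdj igqv pblt
Hunk 3: at line 4 remove [kodtv] add [rlj,wfqn] -> 16 lines: jsoeu swcat jul kdhz cadpj rlj wfqn gzbh gkijf jkey khi taycu fwx ftdj igqv pblt

Answer: jsoeu
swcat
jul
kdhz
cadpj
rlj
wfqn
gzbh
gkijf
jkey
khi
taycu
fwx
ftdj
igqv
pblt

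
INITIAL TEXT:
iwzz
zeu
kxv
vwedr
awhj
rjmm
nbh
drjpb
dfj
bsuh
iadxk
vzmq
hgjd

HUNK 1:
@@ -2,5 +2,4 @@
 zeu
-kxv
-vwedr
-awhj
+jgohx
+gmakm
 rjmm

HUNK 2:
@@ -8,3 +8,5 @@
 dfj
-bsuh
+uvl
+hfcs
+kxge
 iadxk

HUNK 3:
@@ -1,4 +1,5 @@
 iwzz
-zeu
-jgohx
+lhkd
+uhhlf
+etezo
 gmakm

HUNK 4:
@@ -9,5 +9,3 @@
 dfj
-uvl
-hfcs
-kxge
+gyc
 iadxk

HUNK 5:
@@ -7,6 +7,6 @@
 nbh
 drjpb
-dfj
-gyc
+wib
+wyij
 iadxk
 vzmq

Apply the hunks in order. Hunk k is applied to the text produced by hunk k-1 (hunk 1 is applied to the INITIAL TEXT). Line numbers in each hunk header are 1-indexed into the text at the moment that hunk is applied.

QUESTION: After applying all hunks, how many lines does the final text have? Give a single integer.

Hunk 1: at line 2 remove [kxv,vwedr,awhj] add [jgohx,gmakm] -> 12 lines: iwzz zeu jgohx gmakm rjmm nbh drjpb dfj bsuh iadxk vzmq hgjd
Hunk 2: at line 8 remove [bsuh] add [uvl,hfcs,kxge] -> 14 lines: iwzz zeu jgohx gmakm rjmm nbh drjpb dfj uvl hfcs kxge iadxk vzmq hgjd
Hunk 3: at line 1 remove [zeu,jgohx] add [lhkd,uhhlf,etezo] -> 15 lines: iwzz lhkd uhhlf etezo gmakm rjmm nbh drjpb dfj uvl hfcs kxge iadxk vzmq hgjd
Hunk 4: at line 9 remove [uvl,hfcs,kxge] add [gyc] -> 13 lines: iwzz lhkd uhhlf etezo gmakm rjmm nbh drjpb dfj gyc iadxk vzmq hgjd
Hunk 5: at line 7 remove [dfj,gyc] add [wib,wyij] -> 13 lines: iwzz lhkd uhhlf etezo gmakm rjmm nbh drjpb wib wyij iadxk vzmq hgjd
Final line count: 13

Answer: 13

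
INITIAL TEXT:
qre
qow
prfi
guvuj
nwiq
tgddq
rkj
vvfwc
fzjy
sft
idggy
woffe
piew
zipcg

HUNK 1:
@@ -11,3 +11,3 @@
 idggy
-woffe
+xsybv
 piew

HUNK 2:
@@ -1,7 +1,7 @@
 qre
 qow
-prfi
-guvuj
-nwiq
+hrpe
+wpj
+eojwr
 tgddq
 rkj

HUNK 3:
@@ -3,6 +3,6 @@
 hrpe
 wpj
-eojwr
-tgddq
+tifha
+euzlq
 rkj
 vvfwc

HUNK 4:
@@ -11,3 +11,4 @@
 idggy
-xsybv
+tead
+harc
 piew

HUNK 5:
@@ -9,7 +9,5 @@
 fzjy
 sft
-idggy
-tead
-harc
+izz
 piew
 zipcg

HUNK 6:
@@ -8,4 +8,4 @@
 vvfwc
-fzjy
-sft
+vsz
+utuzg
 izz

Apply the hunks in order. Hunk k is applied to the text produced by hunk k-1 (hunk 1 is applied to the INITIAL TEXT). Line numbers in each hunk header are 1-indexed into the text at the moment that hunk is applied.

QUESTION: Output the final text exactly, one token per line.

Hunk 1: at line 11 remove [woffe] add [xsybv] -> 14 lines: qre qow prfi guvuj nwiq tgddq rkj vvfwc fzjy sft idggy xsybv piew zipcg
Hunk 2: at line 1 remove [prfi,guvuj,nwiq] add [hrpe,wpj,eojwr] -> 14 lines: qre qow hrpe wpj eojwr tgddq rkj vvfwc fzjy sft idggy xsybv piew zipcg
Hunk 3: at line 3 remove [eojwr,tgddq] add [tifha,euzlq] -> 14 lines: qre qow hrpe wpj tifha euzlq rkj vvfwc fzjy sft idggy xsybv piew zipcg
Hunk 4: at line 11 remove [xsybv] add [tead,harc] -> 15 lines: qre qow hrpe wpj tifha euzlq rkj vvfwc fzjy sft idggy tead harc piew zipcg
Hunk 5: at line 9 remove [idggy,tead,harc] add [izz] -> 13 lines: qre qow hrpe wpj tifha euzlq rkj vvfwc fzjy sft izz piew zipcg
Hunk 6: at line 8 remove [fzjy,sft] add [vsz,utuzg] -> 13 lines: qre qow hrpe wpj tifha euzlq rkj vvfwc vsz utuzg izz piew zipcg

Answer: qre
qow
hrpe
wpj
tifha
euzlq
rkj
vvfwc
vsz
utuzg
izz
piew
zipcg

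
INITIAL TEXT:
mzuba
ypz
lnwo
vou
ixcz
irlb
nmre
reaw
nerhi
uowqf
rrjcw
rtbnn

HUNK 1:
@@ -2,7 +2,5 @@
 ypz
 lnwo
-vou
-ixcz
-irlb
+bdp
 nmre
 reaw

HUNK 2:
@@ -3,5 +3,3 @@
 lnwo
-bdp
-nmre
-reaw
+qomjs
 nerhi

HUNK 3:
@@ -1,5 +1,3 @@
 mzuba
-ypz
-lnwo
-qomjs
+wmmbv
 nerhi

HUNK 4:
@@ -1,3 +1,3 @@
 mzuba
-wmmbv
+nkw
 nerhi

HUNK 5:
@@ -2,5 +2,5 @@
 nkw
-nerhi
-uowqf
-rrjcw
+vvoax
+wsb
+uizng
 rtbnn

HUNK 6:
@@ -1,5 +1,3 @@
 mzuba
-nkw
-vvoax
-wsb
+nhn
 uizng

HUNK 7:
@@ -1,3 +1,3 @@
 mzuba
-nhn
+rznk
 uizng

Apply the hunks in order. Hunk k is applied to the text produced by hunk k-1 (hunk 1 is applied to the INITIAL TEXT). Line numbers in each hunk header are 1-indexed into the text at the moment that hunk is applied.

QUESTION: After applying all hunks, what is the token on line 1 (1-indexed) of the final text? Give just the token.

Answer: mzuba

Derivation:
Hunk 1: at line 2 remove [vou,ixcz,irlb] add [bdp] -> 10 lines: mzuba ypz lnwo bdp nmre reaw nerhi uowqf rrjcw rtbnn
Hunk 2: at line 3 remove [bdp,nmre,reaw] add [qomjs] -> 8 lines: mzuba ypz lnwo qomjs nerhi uowqf rrjcw rtbnn
Hunk 3: at line 1 remove [ypz,lnwo,qomjs] add [wmmbv] -> 6 lines: mzuba wmmbv nerhi uowqf rrjcw rtbnn
Hunk 4: at line 1 remove [wmmbv] add [nkw] -> 6 lines: mzuba nkw nerhi uowqf rrjcw rtbnn
Hunk 5: at line 2 remove [nerhi,uowqf,rrjcw] add [vvoax,wsb,uizng] -> 6 lines: mzuba nkw vvoax wsb uizng rtbnn
Hunk 6: at line 1 remove [nkw,vvoax,wsb] add [nhn] -> 4 lines: mzuba nhn uizng rtbnn
Hunk 7: at line 1 remove [nhn] add [rznk] -> 4 lines: mzuba rznk uizng rtbnn
Final line 1: mzuba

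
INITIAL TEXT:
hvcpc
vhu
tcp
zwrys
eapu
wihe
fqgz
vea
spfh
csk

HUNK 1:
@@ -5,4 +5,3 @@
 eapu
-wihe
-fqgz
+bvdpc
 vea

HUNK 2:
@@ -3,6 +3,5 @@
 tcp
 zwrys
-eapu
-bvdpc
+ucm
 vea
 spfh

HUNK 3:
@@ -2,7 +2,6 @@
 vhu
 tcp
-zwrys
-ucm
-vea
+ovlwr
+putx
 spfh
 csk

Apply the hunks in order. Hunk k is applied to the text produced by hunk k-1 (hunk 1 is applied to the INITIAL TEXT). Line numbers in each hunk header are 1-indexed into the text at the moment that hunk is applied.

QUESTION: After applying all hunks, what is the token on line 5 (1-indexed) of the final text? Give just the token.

Answer: putx

Derivation:
Hunk 1: at line 5 remove [wihe,fqgz] add [bvdpc] -> 9 lines: hvcpc vhu tcp zwrys eapu bvdpc vea spfh csk
Hunk 2: at line 3 remove [eapu,bvdpc] add [ucm] -> 8 lines: hvcpc vhu tcp zwrys ucm vea spfh csk
Hunk 3: at line 2 remove [zwrys,ucm,vea] add [ovlwr,putx] -> 7 lines: hvcpc vhu tcp ovlwr putx spfh csk
Final line 5: putx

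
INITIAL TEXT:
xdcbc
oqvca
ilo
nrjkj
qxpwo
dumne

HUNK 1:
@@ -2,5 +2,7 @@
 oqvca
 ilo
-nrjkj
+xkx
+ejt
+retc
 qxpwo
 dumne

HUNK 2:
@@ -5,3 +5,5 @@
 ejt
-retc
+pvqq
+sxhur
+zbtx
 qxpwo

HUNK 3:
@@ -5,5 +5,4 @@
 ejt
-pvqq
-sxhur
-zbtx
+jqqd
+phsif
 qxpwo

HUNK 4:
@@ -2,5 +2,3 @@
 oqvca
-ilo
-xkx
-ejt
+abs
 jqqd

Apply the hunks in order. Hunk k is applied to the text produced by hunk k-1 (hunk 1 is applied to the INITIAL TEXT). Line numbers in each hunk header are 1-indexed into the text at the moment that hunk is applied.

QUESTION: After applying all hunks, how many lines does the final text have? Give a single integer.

Answer: 7

Derivation:
Hunk 1: at line 2 remove [nrjkj] add [xkx,ejt,retc] -> 8 lines: xdcbc oqvca ilo xkx ejt retc qxpwo dumne
Hunk 2: at line 5 remove [retc] add [pvqq,sxhur,zbtx] -> 10 lines: xdcbc oqvca ilo xkx ejt pvqq sxhur zbtx qxpwo dumne
Hunk 3: at line 5 remove [pvqq,sxhur,zbtx] add [jqqd,phsif] -> 9 lines: xdcbc oqvca ilo xkx ejt jqqd phsif qxpwo dumne
Hunk 4: at line 2 remove [ilo,xkx,ejt] add [abs] -> 7 lines: xdcbc oqvca abs jqqd phsif qxpwo dumne
Final line count: 7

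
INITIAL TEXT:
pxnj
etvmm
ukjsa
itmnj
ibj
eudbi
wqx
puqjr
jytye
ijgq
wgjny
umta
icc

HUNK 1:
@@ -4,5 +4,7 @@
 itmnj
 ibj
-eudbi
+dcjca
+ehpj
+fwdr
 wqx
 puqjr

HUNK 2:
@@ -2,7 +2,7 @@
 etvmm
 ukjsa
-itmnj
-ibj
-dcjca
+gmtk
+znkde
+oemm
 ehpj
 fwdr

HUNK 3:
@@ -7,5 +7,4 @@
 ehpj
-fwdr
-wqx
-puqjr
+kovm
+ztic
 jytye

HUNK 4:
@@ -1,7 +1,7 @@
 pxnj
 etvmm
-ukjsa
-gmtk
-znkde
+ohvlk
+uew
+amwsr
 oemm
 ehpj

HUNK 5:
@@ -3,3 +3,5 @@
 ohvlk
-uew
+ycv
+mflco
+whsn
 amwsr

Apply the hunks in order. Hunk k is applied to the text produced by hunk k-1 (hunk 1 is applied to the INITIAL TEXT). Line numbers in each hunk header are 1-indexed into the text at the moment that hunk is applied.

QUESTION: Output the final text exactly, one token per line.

Answer: pxnj
etvmm
ohvlk
ycv
mflco
whsn
amwsr
oemm
ehpj
kovm
ztic
jytye
ijgq
wgjny
umta
icc

Derivation:
Hunk 1: at line 4 remove [eudbi] add [dcjca,ehpj,fwdr] -> 15 lines: pxnj etvmm ukjsa itmnj ibj dcjca ehpj fwdr wqx puqjr jytye ijgq wgjny umta icc
Hunk 2: at line 2 remove [itmnj,ibj,dcjca] add [gmtk,znkde,oemm] -> 15 lines: pxnj etvmm ukjsa gmtk znkde oemm ehpj fwdr wqx puqjr jytye ijgq wgjny umta icc
Hunk 3: at line 7 remove [fwdr,wqx,puqjr] add [kovm,ztic] -> 14 lines: pxnj etvmm ukjsa gmtk znkde oemm ehpj kovm ztic jytye ijgq wgjny umta icc
Hunk 4: at line 1 remove [ukjsa,gmtk,znkde] add [ohvlk,uew,amwsr] -> 14 lines: pxnj etvmm ohvlk uew amwsr oemm ehpj kovm ztic jytye ijgq wgjny umta icc
Hunk 5: at line 3 remove [uew] add [ycv,mflco,whsn] -> 16 lines: pxnj etvmm ohvlk ycv mflco whsn amwsr oemm ehpj kovm ztic jytye ijgq wgjny umta icc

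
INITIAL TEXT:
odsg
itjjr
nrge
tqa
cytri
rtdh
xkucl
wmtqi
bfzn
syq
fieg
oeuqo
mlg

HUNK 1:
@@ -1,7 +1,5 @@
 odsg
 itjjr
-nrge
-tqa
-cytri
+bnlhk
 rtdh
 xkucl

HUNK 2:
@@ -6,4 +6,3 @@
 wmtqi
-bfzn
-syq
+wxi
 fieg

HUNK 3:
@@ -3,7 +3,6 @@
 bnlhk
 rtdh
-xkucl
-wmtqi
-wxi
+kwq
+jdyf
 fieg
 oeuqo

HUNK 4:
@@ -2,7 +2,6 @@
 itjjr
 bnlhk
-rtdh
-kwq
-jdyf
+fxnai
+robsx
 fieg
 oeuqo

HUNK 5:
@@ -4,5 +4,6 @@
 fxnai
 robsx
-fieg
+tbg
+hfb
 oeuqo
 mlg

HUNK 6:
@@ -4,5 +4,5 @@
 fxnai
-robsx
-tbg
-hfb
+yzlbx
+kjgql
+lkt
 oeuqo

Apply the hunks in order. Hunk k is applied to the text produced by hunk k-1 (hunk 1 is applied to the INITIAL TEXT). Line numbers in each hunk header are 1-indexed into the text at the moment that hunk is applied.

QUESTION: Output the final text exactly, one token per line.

Hunk 1: at line 1 remove [nrge,tqa,cytri] add [bnlhk] -> 11 lines: odsg itjjr bnlhk rtdh xkucl wmtqi bfzn syq fieg oeuqo mlg
Hunk 2: at line 6 remove [bfzn,syq] add [wxi] -> 10 lines: odsg itjjr bnlhk rtdh xkucl wmtqi wxi fieg oeuqo mlg
Hunk 3: at line 3 remove [xkucl,wmtqi,wxi] add [kwq,jdyf] -> 9 lines: odsg itjjr bnlhk rtdh kwq jdyf fieg oeuqo mlg
Hunk 4: at line 2 remove [rtdh,kwq,jdyf] add [fxnai,robsx] -> 8 lines: odsg itjjr bnlhk fxnai robsx fieg oeuqo mlg
Hunk 5: at line 4 remove [fieg] add [tbg,hfb] -> 9 lines: odsg itjjr bnlhk fxnai robsx tbg hfb oeuqo mlg
Hunk 6: at line 4 remove [robsx,tbg,hfb] add [yzlbx,kjgql,lkt] -> 9 lines: odsg itjjr bnlhk fxnai yzlbx kjgql lkt oeuqo mlg

Answer: odsg
itjjr
bnlhk
fxnai
yzlbx
kjgql
lkt
oeuqo
mlg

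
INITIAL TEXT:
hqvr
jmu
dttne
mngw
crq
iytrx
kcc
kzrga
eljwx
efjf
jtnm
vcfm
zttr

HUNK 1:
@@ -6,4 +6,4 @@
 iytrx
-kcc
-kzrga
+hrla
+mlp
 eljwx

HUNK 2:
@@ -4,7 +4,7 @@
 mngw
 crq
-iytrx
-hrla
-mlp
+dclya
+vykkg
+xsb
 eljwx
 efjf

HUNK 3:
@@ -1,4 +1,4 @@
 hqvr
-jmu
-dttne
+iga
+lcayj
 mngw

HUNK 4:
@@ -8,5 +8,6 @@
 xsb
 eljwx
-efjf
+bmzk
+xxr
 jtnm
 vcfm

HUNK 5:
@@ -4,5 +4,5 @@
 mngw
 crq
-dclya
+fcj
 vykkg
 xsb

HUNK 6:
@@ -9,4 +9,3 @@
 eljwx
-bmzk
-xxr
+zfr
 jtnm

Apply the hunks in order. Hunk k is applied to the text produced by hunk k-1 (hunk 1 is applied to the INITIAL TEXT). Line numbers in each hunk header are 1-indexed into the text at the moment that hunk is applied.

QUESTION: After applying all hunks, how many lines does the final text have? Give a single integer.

Hunk 1: at line 6 remove [kcc,kzrga] add [hrla,mlp] -> 13 lines: hqvr jmu dttne mngw crq iytrx hrla mlp eljwx efjf jtnm vcfm zttr
Hunk 2: at line 4 remove [iytrx,hrla,mlp] add [dclya,vykkg,xsb] -> 13 lines: hqvr jmu dttne mngw crq dclya vykkg xsb eljwx efjf jtnm vcfm zttr
Hunk 3: at line 1 remove [jmu,dttne] add [iga,lcayj] -> 13 lines: hqvr iga lcayj mngw crq dclya vykkg xsb eljwx efjf jtnm vcfm zttr
Hunk 4: at line 8 remove [efjf] add [bmzk,xxr] -> 14 lines: hqvr iga lcayj mngw crq dclya vykkg xsb eljwx bmzk xxr jtnm vcfm zttr
Hunk 5: at line 4 remove [dclya] add [fcj] -> 14 lines: hqvr iga lcayj mngw crq fcj vykkg xsb eljwx bmzk xxr jtnm vcfm zttr
Hunk 6: at line 9 remove [bmzk,xxr] add [zfr] -> 13 lines: hqvr iga lcayj mngw crq fcj vykkg xsb eljwx zfr jtnm vcfm zttr
Final line count: 13

Answer: 13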